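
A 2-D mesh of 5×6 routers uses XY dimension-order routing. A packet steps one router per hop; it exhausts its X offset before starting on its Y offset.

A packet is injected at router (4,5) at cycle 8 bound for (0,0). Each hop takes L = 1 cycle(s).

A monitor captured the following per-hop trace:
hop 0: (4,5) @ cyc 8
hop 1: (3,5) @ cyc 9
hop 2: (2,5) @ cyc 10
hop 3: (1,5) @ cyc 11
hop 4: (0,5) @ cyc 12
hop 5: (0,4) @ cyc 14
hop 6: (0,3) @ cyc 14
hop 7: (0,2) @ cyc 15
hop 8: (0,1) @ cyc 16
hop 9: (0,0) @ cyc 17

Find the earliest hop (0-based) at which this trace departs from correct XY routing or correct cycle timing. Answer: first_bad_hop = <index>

hop 1: step (-1,+0), +1 cyc — ok
hop 2: step (-1,+0), +1 cyc — ok
hop 3: step (-1,+0), +1 cyc — ok
hop 4: step (-1,+0), +1 cyc — ok
hop 5: step (+0,-1), +2 cyc — BAD: Δcyc=2≠L

first_bad_hop = 5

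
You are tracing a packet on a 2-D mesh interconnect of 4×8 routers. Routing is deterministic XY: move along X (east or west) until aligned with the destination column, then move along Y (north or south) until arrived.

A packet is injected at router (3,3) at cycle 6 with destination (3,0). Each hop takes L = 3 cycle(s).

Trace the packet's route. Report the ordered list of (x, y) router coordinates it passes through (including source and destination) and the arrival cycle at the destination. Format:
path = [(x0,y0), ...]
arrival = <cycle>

path = [(3,3), (3,2), (3,1), (3,0)]
arrival = 15

[0] x=3 y=3 t=6
[1] x=3 y=2 t=9 →S
[2] x=3 y=1 t=12 →S
[3] x=3 y=0 t=15 →S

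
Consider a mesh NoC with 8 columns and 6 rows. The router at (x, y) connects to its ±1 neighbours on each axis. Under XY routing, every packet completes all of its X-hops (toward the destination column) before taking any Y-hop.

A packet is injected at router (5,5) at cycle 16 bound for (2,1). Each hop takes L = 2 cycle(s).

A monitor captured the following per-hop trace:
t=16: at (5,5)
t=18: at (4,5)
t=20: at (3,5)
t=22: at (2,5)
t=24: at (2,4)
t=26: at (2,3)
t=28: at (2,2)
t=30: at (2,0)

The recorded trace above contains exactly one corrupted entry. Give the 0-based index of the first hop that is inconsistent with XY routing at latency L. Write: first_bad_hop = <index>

first_bad_hop = 7

check 1→ d=(-1,0) cyc+2: ok
check 2→ d=(-1,0) cyc+2: ok
check 3→ d=(-1,0) cyc+2: ok
check 4→ d=(0,-1) cyc+2: ok
check 5→ d=(0,-1) cyc+2: ok
check 6→ d=(0,-1) cyc+2: ok
check 7→ d=(0,-2) cyc+2: BAD: non-unit step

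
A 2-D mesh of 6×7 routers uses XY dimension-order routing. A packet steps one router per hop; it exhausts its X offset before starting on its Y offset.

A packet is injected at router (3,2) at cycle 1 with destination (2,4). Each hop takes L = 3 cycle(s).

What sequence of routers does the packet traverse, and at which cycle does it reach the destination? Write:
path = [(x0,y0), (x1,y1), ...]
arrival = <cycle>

path = [(3,2), (2,2), (2,3), (2,4)]
arrival = 10

  0. router=(3,2) cycle=1 (inject)
  1. router=(2,2) cycle=4 dir=W
  2. router=(2,3) cycle=7 dir=N
  3. router=(2,4) cycle=10 dir=N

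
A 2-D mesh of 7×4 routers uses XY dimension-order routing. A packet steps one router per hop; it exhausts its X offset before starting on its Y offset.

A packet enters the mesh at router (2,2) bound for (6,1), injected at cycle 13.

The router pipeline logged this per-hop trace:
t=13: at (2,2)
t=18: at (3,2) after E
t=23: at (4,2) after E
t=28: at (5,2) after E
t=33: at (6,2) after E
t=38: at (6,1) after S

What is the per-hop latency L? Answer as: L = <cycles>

From hop 0 (13) to hop 1 (18): +5 cycles.
Per-hop latency L = Δcyc = 5.

L = 5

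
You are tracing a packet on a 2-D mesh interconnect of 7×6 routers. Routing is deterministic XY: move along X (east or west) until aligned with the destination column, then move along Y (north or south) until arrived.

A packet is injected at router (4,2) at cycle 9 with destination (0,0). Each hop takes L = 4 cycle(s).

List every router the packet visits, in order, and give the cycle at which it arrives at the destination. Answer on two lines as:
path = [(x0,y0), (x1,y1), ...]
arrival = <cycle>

#0 — 4,2 | c9
#1 — 3,2 | c13 | W
#2 — 2,2 | c17 | W
#3 — 1,2 | c21 | W
#4 — 0,2 | c25 | W
#5 — 0,1 | c29 | S
#6 — 0,0 | c33 | S

path = [(4,2), (3,2), (2,2), (1,2), (0,2), (0,1), (0,0)]
arrival = 33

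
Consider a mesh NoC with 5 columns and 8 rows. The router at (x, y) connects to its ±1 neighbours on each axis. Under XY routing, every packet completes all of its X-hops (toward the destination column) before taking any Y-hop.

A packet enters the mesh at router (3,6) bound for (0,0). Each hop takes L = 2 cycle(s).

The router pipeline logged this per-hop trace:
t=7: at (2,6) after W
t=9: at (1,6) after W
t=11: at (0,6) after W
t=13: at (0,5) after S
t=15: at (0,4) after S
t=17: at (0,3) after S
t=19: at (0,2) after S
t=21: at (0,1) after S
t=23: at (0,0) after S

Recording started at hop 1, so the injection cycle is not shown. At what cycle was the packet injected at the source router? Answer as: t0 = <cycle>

Hop 1 reached at cycle 7; hop k is at t0 + k·L.
Therefore t0 = 7 − L = 5.

t0 = 5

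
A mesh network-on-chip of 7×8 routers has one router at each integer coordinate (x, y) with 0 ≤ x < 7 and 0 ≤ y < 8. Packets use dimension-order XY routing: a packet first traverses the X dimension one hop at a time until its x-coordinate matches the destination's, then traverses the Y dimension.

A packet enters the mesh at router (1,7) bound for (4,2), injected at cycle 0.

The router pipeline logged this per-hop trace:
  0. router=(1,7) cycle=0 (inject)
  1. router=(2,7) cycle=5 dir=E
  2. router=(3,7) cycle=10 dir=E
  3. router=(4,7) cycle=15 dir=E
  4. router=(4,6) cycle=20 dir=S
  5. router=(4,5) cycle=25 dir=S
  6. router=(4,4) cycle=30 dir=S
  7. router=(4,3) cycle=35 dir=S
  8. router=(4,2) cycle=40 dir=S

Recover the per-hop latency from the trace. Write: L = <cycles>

Between hops 0 and 1 the cycle counter advances 5 − 0 = 5.
That increment is L by definition: L = 5.

L = 5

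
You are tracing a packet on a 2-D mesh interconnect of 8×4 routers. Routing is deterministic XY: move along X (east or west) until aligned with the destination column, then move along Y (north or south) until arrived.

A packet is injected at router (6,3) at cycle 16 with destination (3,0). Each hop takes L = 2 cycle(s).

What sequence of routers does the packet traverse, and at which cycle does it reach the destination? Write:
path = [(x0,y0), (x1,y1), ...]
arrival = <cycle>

path = [(6,3), (5,3), (4,3), (3,3), (3,2), (3,1), (3,0)]
arrival = 28

t=16: at (6,3)
t=18: at (5,3) after W
t=20: at (4,3) after W
t=22: at (3,3) after W
t=24: at (3,2) after S
t=26: at (3,1) after S
t=28: at (3,0) after S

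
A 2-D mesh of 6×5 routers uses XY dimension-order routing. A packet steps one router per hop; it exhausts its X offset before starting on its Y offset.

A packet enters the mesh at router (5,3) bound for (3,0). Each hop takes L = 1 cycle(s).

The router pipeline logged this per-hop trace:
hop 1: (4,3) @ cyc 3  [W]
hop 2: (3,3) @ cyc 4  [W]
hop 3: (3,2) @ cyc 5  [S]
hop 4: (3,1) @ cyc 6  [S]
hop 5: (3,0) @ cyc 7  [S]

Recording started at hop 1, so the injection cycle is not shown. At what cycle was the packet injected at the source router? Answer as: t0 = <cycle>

At hop 1 the cycle is 3; in general cyc_k = t0 + kL.
Therefore t0 = 3 − L = 2.

t0 = 2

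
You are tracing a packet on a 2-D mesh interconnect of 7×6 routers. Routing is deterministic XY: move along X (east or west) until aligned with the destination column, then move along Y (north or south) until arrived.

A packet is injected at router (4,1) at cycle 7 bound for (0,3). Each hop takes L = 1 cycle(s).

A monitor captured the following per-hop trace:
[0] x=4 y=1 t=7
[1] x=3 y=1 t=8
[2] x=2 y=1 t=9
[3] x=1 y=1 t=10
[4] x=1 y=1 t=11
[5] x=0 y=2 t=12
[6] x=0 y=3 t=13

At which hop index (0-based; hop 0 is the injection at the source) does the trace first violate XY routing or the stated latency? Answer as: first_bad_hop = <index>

first_bad_hop = 4

hop 1: step (-1,+0), +1 cyc — ok
hop 2: step (-1,+0), +1 cyc — ok
hop 3: step (-1,+0), +1 cyc — ok
hop 4: step (+0,+0), +1 cyc — BAD: non-unit step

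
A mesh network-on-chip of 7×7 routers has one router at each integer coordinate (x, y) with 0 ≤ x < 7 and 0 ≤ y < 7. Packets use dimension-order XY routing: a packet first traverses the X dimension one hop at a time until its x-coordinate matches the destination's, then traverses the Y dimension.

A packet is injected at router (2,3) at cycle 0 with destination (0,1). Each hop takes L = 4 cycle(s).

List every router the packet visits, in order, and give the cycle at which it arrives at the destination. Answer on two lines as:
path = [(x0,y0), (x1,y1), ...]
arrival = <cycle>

path = [(2,3), (1,3), (0,3), (0,2), (0,1)]
arrival = 16

#0 — 2,3 | c0
#1 — 1,3 | c4 | W
#2 — 0,3 | c8 | W
#3 — 0,2 | c12 | S
#4 — 0,1 | c16 | S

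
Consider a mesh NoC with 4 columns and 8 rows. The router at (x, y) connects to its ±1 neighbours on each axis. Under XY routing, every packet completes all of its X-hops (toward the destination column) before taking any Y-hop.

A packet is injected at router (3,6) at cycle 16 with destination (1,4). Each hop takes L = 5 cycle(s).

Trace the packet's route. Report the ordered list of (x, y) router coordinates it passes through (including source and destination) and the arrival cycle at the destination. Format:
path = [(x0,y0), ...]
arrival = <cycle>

#0 — 3,6 | c16
#1 — 2,6 | c21 | W
#2 — 1,6 | c26 | W
#3 — 1,5 | c31 | S
#4 — 1,4 | c36 | S

path = [(3,6), (2,6), (1,6), (1,5), (1,4)]
arrival = 36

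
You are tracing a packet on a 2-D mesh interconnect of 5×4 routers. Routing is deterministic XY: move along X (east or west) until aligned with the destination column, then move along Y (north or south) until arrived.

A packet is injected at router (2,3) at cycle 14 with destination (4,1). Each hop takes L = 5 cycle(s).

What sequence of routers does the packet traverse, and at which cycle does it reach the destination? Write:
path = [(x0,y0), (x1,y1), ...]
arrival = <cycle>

#0 — 2,3 | c14
#1 — 3,3 | c19 | E
#2 — 4,3 | c24 | E
#3 — 4,2 | c29 | S
#4 — 4,1 | c34 | S

path = [(2,3), (3,3), (4,3), (4,2), (4,1)]
arrival = 34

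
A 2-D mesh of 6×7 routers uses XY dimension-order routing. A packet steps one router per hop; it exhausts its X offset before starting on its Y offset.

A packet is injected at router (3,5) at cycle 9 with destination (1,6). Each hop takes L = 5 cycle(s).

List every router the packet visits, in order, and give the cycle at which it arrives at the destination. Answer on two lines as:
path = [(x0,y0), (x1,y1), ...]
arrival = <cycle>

t=9: at (3,5)
t=14: at (2,5) after W
t=19: at (1,5) after W
t=24: at (1,6) after N

path = [(3,5), (2,5), (1,5), (1,6)]
arrival = 24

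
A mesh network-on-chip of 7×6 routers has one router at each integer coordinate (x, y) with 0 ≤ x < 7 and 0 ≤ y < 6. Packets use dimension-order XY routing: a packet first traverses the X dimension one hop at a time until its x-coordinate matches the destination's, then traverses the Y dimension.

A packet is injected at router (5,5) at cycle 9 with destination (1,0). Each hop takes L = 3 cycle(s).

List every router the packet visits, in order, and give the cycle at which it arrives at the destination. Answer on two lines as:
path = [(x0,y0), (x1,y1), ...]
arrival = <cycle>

hop 0: (5,5) @ cyc 9
hop 1: (4,5) @ cyc 12  [W]
hop 2: (3,5) @ cyc 15  [W]
hop 3: (2,5) @ cyc 18  [W]
hop 4: (1,5) @ cyc 21  [W]
hop 5: (1,4) @ cyc 24  [S]
hop 6: (1,3) @ cyc 27  [S]
hop 7: (1,2) @ cyc 30  [S]
hop 8: (1,1) @ cyc 33  [S]
hop 9: (1,0) @ cyc 36  [S]

path = [(5,5), (4,5), (3,5), (2,5), (1,5), (1,4), (1,3), (1,2), (1,1), (1,0)]
arrival = 36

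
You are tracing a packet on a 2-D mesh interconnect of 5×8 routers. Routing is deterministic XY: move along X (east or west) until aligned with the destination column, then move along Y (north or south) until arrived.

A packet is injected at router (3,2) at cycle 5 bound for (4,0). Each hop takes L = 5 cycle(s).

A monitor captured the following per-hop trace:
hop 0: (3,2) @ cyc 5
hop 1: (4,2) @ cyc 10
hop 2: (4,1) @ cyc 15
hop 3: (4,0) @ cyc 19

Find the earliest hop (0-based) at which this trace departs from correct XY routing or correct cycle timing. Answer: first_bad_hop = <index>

first_bad_hop = 3

hop 1: step (+1,+0), +5 cyc — ok
hop 2: step (+0,-1), +5 cyc — ok
hop 3: step (+0,-1), +4 cyc — BAD: Δcyc=4≠L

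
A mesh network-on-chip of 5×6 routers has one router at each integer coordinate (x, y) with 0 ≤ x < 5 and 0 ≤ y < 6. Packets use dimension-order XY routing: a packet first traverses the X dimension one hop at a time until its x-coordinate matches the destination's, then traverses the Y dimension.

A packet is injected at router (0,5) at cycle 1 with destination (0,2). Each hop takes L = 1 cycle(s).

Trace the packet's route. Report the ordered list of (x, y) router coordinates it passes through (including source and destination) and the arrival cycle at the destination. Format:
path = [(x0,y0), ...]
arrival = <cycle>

path = [(0,5), (0,4), (0,3), (0,2)]
arrival = 4

hop 0: (0,5) @ cyc 1
hop 1: (0,4) @ cyc 2  [S]
hop 2: (0,3) @ cyc 3  [S]
hop 3: (0,2) @ cyc 4  [S]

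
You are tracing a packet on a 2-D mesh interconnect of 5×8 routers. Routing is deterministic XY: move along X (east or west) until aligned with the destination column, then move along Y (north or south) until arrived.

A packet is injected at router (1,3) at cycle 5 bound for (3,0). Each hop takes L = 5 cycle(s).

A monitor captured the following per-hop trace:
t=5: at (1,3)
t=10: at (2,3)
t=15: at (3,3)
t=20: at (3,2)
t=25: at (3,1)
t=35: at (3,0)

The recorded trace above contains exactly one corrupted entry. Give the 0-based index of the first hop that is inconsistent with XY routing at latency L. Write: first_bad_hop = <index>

hop 1: step (+1,+0), +5 cyc — ok
hop 2: step (+1,+0), +5 cyc — ok
hop 3: step (+0,-1), +5 cyc — ok
hop 4: step (+0,-1), +5 cyc — ok
hop 5: step (+0,-1), +10 cyc — BAD: Δcyc=10≠L

first_bad_hop = 5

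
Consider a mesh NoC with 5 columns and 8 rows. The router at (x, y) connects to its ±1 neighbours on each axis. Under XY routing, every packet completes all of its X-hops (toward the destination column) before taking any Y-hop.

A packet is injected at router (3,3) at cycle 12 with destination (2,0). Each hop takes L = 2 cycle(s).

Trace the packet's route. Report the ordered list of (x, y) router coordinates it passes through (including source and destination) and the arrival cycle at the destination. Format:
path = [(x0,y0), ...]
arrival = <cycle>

path = [(3,3), (2,3), (2,2), (2,1), (2,0)]
arrival = 20

t=12: at (3,3)
t=14: at (2,3) after W
t=16: at (2,2) after S
t=18: at (2,1) after S
t=20: at (2,0) after S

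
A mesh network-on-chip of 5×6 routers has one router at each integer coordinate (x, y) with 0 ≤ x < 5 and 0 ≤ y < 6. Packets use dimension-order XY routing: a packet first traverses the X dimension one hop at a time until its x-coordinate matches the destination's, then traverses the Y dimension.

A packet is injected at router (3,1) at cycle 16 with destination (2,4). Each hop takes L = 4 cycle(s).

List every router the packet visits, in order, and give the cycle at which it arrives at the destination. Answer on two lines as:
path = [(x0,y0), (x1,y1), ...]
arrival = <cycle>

src (3,1)  cyc=16
W→(2,1)  cyc=20
N→(2,2)  cyc=24
N→(2,3)  cyc=28
N→(2,4)  cyc=32

path = [(3,1), (2,1), (2,2), (2,3), (2,4)]
arrival = 32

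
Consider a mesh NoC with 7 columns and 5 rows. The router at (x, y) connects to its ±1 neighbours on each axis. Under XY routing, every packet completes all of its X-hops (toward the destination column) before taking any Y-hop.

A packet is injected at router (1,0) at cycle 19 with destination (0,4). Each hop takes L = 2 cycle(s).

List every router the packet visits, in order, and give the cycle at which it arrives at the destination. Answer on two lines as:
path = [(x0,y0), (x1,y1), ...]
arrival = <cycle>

[0] x=1 y=0 t=19
[1] x=0 y=0 t=21 →W
[2] x=0 y=1 t=23 →N
[3] x=0 y=2 t=25 →N
[4] x=0 y=3 t=27 →N
[5] x=0 y=4 t=29 →N

path = [(1,0), (0,0), (0,1), (0,2), (0,3), (0,4)]
arrival = 29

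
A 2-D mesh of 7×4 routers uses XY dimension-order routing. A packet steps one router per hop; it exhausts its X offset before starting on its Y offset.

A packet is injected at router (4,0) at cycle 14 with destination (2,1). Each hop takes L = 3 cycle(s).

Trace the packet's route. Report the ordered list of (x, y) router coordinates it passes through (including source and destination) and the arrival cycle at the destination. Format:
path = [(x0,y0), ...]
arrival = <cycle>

[0] x=4 y=0 t=14
[1] x=3 y=0 t=17 →W
[2] x=2 y=0 t=20 →W
[3] x=2 y=1 t=23 →N

path = [(4,0), (3,0), (2,0), (2,1)]
arrival = 23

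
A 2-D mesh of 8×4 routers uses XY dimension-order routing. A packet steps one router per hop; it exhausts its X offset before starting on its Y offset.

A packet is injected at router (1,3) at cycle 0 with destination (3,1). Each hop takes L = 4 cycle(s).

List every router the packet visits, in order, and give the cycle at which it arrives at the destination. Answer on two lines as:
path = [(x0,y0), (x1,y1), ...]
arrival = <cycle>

path = [(1,3), (2,3), (3,3), (3,2), (3,1)]
arrival = 16

src (1,3)  cyc=0
E→(2,3)  cyc=4
E→(3,3)  cyc=8
S→(3,2)  cyc=12
S→(3,1)  cyc=16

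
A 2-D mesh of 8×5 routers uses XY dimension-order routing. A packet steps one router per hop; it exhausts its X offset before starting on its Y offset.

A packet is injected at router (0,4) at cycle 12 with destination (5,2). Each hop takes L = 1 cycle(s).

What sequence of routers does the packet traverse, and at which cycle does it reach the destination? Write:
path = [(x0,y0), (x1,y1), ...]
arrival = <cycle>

path = [(0,4), (1,4), (2,4), (3,4), (4,4), (5,4), (5,3), (5,2)]
arrival = 19

[0] x=0 y=4 t=12
[1] x=1 y=4 t=13 →E
[2] x=2 y=4 t=14 →E
[3] x=3 y=4 t=15 →E
[4] x=4 y=4 t=16 →E
[5] x=5 y=4 t=17 →E
[6] x=5 y=3 t=18 →S
[7] x=5 y=2 t=19 →S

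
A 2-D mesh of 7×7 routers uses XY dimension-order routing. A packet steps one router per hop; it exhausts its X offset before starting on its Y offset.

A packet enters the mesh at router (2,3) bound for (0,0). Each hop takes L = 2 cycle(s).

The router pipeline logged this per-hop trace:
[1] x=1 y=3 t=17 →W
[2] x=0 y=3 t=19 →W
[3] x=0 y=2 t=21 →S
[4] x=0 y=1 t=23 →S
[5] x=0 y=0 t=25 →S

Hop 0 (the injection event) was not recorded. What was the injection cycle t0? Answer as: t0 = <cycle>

At hop 1 the cycle is 17; in general cyc_k = t0 + kL.
So t0 = 17 − 1·2 = 15.

t0 = 15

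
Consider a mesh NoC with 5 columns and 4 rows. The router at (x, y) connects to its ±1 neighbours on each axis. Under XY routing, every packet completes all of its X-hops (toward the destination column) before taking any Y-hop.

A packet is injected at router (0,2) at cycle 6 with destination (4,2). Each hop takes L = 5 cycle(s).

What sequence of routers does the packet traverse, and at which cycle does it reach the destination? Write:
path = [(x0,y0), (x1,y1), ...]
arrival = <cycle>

path = [(0,2), (1,2), (2,2), (3,2), (4,2)]
arrival = 26

[0] x=0 y=2 t=6
[1] x=1 y=2 t=11 →E
[2] x=2 y=2 t=16 →E
[3] x=3 y=2 t=21 →E
[4] x=4 y=2 t=26 →E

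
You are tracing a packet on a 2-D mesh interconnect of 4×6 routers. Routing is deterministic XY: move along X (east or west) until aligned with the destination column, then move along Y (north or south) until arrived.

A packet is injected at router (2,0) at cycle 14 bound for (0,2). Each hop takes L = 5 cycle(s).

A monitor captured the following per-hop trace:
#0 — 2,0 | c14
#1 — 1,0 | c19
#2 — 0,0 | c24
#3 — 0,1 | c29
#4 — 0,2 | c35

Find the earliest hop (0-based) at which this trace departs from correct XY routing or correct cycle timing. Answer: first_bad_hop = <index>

first_bad_hop = 4

  1: Δx=-1 Δy=+0 Δt=5 [ok]
  2: Δx=-1 Δy=+0 Δt=5 [ok]
  3: Δx=+0 Δy=+1 Δt=5 [ok]
  4: Δx=+0 Δy=+1 Δt=6 [BAD: Δcyc=6≠L]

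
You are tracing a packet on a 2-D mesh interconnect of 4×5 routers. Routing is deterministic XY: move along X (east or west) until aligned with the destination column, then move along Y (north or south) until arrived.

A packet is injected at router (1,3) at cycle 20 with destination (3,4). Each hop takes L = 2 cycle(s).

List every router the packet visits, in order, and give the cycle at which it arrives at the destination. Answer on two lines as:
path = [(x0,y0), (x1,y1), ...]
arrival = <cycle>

  0. router=(1,3) cycle=20 (inject)
  1. router=(2,3) cycle=22 dir=E
  2. router=(3,3) cycle=24 dir=E
  3. router=(3,4) cycle=26 dir=N

path = [(1,3), (2,3), (3,3), (3,4)]
arrival = 26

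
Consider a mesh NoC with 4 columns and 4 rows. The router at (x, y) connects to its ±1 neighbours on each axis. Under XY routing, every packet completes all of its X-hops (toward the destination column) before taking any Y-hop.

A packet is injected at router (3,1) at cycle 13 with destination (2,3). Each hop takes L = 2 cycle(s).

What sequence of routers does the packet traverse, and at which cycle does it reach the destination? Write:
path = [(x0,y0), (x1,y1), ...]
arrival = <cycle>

path = [(3,1), (2,1), (2,2), (2,3)]
arrival = 19

  0. router=(3,1) cycle=13 (inject)
  1. router=(2,1) cycle=15 dir=W
  2. router=(2,2) cycle=17 dir=N
  3. router=(2,3) cycle=19 dir=N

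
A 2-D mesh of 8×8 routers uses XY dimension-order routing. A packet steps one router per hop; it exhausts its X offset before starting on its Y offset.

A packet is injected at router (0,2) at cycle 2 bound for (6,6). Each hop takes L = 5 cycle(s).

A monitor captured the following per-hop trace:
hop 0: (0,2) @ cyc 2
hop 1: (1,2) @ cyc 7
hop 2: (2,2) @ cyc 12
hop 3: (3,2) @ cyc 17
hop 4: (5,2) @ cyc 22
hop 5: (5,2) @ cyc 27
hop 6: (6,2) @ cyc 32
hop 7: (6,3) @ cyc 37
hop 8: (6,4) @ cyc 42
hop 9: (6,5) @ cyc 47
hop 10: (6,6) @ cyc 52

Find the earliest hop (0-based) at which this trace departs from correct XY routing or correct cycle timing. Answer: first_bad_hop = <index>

first_bad_hop = 4

  1: Δx=+1 Δy=+0 Δt=5 [ok]
  2: Δx=+1 Δy=+0 Δt=5 [ok]
  3: Δx=+1 Δy=+0 Δt=5 [ok]
  4: Δx=+2 Δy=+0 Δt=5 [BAD: non-unit step]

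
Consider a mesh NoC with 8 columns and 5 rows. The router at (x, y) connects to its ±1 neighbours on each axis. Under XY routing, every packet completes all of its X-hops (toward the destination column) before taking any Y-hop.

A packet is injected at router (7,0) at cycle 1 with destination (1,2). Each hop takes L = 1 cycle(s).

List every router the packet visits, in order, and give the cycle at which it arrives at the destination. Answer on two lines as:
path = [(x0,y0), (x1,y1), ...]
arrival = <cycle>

hop 0: (7,0) @ cyc 1
hop 1: (6,0) @ cyc 2  [W]
hop 2: (5,0) @ cyc 3  [W]
hop 3: (4,0) @ cyc 4  [W]
hop 4: (3,0) @ cyc 5  [W]
hop 5: (2,0) @ cyc 6  [W]
hop 6: (1,0) @ cyc 7  [W]
hop 7: (1,1) @ cyc 8  [N]
hop 8: (1,2) @ cyc 9  [N]

path = [(7,0), (6,0), (5,0), (4,0), (3,0), (2,0), (1,0), (1,1), (1,2)]
arrival = 9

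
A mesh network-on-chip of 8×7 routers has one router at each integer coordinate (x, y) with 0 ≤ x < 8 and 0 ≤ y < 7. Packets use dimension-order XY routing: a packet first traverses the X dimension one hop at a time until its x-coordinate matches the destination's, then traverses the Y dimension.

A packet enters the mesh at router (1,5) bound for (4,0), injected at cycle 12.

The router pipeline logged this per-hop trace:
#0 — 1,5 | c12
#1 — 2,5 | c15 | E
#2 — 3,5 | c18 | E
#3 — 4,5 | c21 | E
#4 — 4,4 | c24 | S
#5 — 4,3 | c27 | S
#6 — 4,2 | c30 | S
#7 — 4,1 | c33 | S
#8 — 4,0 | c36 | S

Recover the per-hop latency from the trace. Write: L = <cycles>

cyc[1] − cyc[0] = 15 − 12 = 3.
That increment is L by definition: L = 3.

L = 3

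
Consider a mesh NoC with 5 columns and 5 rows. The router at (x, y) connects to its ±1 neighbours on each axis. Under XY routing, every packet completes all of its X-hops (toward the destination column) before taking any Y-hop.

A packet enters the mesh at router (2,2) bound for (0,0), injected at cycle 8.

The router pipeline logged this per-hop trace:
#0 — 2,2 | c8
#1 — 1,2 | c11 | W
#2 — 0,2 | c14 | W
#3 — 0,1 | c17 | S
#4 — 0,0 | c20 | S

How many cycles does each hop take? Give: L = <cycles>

L = 3

Between hops 0 and 1 the cycle counter advances 11 − 8 = 3.
Each hop adds L, hence L = 3.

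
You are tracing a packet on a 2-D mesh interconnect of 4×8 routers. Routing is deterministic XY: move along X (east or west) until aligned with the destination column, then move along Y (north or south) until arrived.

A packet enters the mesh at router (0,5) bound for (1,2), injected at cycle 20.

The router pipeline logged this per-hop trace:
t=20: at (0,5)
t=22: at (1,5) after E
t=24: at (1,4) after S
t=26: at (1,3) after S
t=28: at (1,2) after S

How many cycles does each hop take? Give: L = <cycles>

Between hops 0 and 1 the cycle counter advances 22 − 20 = 2.
Per-hop latency L = Δcyc = 2.

L = 2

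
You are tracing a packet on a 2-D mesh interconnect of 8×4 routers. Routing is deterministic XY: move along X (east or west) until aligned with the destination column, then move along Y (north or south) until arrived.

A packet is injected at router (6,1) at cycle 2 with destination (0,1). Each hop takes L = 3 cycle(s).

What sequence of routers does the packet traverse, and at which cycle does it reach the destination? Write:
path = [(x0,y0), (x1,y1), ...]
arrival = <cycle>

#0 — 6,1 | c2
#1 — 5,1 | c5 | W
#2 — 4,1 | c8 | W
#3 — 3,1 | c11 | W
#4 — 2,1 | c14 | W
#5 — 1,1 | c17 | W
#6 — 0,1 | c20 | W

path = [(6,1), (5,1), (4,1), (3,1), (2,1), (1,1), (0,1)]
arrival = 20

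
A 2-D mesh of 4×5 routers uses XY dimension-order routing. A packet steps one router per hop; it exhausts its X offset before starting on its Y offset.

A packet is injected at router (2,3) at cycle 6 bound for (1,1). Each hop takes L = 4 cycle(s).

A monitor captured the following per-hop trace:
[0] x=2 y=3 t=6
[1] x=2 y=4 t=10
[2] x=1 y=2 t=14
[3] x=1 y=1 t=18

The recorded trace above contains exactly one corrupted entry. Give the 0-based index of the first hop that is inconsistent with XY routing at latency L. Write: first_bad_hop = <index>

[1] (+0,+1) / 4c ⇒ BAD: Y-move but x=2≠1

first_bad_hop = 1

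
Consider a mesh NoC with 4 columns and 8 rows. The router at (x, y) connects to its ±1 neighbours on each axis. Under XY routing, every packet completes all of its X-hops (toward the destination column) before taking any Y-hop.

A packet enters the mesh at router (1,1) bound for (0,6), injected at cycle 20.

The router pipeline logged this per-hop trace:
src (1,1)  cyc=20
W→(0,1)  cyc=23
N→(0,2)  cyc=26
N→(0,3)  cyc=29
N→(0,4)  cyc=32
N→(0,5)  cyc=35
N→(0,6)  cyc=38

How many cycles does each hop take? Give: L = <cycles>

Between hops 0 and 1 the cycle counter advances 23 − 20 = 3.
Each hop adds L, hence L = 3.

L = 3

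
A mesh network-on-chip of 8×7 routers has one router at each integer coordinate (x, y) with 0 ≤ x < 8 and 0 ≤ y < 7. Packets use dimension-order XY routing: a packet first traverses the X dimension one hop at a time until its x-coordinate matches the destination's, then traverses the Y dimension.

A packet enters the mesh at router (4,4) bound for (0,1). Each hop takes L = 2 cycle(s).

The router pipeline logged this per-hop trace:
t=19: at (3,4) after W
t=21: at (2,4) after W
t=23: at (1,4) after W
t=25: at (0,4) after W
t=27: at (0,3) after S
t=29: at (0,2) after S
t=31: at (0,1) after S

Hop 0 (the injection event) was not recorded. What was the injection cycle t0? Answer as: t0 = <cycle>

At hop 1 the cycle is 19; in general cyc_k = t0 + kL.
t0 = cyc[1] − L = 19 − 2 = 17.

t0 = 17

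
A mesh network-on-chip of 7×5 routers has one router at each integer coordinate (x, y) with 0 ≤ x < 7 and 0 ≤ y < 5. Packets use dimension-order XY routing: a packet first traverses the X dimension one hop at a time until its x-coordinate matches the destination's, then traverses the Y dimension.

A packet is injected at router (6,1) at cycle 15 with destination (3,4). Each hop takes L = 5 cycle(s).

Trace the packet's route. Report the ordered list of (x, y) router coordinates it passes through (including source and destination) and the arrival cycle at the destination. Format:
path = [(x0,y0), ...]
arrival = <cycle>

hop 0: (6,1) @ cyc 15
hop 1: (5,1) @ cyc 20  [W]
hop 2: (4,1) @ cyc 25  [W]
hop 3: (3,1) @ cyc 30  [W]
hop 4: (3,2) @ cyc 35  [N]
hop 5: (3,3) @ cyc 40  [N]
hop 6: (3,4) @ cyc 45  [N]

path = [(6,1), (5,1), (4,1), (3,1), (3,2), (3,3), (3,4)]
arrival = 45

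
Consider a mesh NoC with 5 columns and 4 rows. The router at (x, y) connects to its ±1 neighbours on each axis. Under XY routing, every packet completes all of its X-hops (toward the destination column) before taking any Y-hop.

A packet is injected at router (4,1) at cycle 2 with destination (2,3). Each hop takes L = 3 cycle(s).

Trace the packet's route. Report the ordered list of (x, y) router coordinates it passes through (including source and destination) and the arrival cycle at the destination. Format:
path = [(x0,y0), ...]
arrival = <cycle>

path = [(4,1), (3,1), (2,1), (2,2), (2,3)]
arrival = 14

src (4,1)  cyc=2
W→(3,1)  cyc=5
W→(2,1)  cyc=8
N→(2,2)  cyc=11
N→(2,3)  cyc=14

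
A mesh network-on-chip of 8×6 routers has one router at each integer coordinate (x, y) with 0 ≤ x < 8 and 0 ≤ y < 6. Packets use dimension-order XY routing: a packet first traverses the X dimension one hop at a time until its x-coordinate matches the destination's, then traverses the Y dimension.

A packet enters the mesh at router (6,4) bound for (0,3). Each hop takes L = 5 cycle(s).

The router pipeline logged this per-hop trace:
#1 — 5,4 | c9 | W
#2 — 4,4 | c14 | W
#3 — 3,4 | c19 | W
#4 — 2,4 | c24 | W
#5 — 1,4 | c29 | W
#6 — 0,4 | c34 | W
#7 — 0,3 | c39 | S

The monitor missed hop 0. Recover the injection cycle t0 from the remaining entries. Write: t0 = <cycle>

t0 = 4

The first recorded entry is hop 1 at cycle 9.
t0 = cyc[1] − L = 9 − 5 = 4.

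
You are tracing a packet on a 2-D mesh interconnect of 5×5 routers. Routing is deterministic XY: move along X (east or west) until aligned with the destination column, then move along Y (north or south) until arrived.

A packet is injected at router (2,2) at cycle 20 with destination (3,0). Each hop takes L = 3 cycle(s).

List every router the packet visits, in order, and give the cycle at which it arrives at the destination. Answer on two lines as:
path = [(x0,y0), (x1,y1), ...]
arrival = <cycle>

path = [(2,2), (3,2), (3,1), (3,0)]
arrival = 29

src (2,2)  cyc=20
E→(3,2)  cyc=23
S→(3,1)  cyc=26
S→(3,0)  cyc=29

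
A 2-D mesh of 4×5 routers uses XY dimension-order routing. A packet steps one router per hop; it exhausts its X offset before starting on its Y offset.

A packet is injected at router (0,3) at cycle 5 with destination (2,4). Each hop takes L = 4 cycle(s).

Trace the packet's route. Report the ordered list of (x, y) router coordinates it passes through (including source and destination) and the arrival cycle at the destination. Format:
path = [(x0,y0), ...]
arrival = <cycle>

path = [(0,3), (1,3), (2,3), (2,4)]
arrival = 17

hop 0: (0,3) @ cyc 5
hop 1: (1,3) @ cyc 9  [E]
hop 2: (2,3) @ cyc 13  [E]
hop 3: (2,4) @ cyc 17  [N]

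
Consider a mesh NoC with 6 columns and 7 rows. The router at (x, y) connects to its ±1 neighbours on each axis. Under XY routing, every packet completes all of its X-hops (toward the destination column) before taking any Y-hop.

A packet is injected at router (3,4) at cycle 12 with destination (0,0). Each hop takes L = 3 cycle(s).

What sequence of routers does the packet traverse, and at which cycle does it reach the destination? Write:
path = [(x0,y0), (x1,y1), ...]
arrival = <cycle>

src (3,4)  cyc=12
W→(2,4)  cyc=15
W→(1,4)  cyc=18
W→(0,4)  cyc=21
S→(0,3)  cyc=24
S→(0,2)  cyc=27
S→(0,1)  cyc=30
S→(0,0)  cyc=33

path = [(3,4), (2,4), (1,4), (0,4), (0,3), (0,2), (0,1), (0,0)]
arrival = 33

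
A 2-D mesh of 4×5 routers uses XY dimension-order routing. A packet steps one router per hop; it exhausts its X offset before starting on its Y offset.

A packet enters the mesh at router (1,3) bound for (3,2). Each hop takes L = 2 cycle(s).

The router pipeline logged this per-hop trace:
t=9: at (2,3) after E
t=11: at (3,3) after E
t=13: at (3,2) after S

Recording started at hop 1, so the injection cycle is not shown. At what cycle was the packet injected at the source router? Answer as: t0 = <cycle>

t0 = 7

cyc[1] = 9 and cyc[k] = t0 + k·L for every k.
t0 = cyc[1] − L = 9 − 2 = 7.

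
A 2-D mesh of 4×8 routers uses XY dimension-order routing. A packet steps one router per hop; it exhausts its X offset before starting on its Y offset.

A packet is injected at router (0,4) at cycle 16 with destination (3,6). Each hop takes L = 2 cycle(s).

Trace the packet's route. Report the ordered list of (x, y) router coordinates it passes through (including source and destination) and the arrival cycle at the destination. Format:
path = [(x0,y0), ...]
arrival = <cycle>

path = [(0,4), (1,4), (2,4), (3,4), (3,5), (3,6)]
arrival = 26

[0] x=0 y=4 t=16
[1] x=1 y=4 t=18 →E
[2] x=2 y=4 t=20 →E
[3] x=3 y=4 t=22 →E
[4] x=3 y=5 t=24 →N
[5] x=3 y=6 t=26 →N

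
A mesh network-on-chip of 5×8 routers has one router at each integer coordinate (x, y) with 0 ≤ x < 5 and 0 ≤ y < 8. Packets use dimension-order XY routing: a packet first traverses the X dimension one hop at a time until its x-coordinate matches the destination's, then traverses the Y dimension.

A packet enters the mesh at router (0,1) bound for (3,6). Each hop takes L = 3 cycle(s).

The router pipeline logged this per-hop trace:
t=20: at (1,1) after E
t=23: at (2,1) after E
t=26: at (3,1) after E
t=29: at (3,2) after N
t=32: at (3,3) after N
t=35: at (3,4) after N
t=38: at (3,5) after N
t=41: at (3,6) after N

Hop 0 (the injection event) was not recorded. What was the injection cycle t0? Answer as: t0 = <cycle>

t0 = 17

The first recorded entry is hop 1 at cycle 20.
So t0 = 20 − 1·3 = 17.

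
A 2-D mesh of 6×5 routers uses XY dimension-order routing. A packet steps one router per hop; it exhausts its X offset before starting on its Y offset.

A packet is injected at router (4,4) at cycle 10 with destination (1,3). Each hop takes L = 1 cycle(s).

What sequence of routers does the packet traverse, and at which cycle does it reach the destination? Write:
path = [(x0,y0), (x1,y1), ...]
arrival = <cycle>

  0. router=(4,4) cycle=10 (inject)
  1. router=(3,4) cycle=11 dir=W
  2. router=(2,4) cycle=12 dir=W
  3. router=(1,4) cycle=13 dir=W
  4. router=(1,3) cycle=14 dir=S

path = [(4,4), (3,4), (2,4), (1,4), (1,3)]
arrival = 14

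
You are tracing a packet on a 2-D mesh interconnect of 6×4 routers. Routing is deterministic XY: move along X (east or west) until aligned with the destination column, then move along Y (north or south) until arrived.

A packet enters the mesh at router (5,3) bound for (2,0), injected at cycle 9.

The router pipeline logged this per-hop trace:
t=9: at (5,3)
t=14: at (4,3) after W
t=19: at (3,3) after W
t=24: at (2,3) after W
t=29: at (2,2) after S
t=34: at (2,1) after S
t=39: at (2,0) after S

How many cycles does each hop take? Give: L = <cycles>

L = 5

From hop 0 (9) to hop 1 (14): +5 cycles.
Each hop adds L, hence L = 5.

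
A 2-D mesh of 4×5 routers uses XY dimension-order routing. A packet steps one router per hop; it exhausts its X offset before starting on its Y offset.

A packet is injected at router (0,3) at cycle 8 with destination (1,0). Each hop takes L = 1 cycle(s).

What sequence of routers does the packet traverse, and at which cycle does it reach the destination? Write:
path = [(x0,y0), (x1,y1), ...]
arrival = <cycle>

path = [(0,3), (1,3), (1,2), (1,1), (1,0)]
arrival = 12

[0] x=0 y=3 t=8
[1] x=1 y=3 t=9 →E
[2] x=1 y=2 t=10 →S
[3] x=1 y=1 t=11 →S
[4] x=1 y=0 t=12 →S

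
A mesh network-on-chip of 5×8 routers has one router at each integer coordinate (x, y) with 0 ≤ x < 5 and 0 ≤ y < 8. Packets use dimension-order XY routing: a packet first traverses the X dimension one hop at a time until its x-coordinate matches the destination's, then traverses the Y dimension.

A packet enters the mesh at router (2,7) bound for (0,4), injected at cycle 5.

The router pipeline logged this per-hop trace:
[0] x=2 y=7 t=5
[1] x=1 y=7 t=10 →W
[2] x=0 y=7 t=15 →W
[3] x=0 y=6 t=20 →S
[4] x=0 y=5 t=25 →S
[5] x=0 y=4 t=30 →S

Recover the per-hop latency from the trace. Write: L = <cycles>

L = 5

Between hops 0 and 1 the cycle counter advances 10 − 5 = 5.
That increment is L by definition: L = 5.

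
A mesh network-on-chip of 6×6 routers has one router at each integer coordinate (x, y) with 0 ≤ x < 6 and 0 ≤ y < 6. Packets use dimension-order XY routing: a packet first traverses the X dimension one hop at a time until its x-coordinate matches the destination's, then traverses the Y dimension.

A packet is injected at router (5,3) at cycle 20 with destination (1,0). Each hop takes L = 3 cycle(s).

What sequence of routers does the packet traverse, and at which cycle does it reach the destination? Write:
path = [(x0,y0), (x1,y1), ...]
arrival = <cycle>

path = [(5,3), (4,3), (3,3), (2,3), (1,3), (1,2), (1,1), (1,0)]
arrival = 41

t=20: at (5,3)
t=23: at (4,3) after W
t=26: at (3,3) after W
t=29: at (2,3) after W
t=32: at (1,3) after W
t=35: at (1,2) after S
t=38: at (1,1) after S
t=41: at (1,0) after S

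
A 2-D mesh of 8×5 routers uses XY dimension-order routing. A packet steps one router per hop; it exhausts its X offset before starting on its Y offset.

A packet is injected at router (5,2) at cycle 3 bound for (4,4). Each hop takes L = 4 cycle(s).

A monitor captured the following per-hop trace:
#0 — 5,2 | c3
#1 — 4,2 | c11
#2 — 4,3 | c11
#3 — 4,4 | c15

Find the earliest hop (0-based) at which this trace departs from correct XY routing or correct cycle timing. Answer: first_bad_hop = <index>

first_bad_hop = 1

[1] (-1,+0) / 8c ⇒ BAD: Δcyc=8≠L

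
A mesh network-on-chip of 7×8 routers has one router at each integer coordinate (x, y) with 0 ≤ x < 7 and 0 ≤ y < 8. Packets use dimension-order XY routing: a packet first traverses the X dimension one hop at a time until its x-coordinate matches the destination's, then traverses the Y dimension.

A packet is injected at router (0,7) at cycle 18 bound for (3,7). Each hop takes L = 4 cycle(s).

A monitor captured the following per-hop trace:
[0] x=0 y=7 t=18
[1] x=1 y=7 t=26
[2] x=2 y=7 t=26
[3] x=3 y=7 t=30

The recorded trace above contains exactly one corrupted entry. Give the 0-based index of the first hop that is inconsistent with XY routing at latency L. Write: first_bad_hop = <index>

first_bad_hop = 1

[1] (+1,+0) / 8c ⇒ BAD: Δcyc=8≠L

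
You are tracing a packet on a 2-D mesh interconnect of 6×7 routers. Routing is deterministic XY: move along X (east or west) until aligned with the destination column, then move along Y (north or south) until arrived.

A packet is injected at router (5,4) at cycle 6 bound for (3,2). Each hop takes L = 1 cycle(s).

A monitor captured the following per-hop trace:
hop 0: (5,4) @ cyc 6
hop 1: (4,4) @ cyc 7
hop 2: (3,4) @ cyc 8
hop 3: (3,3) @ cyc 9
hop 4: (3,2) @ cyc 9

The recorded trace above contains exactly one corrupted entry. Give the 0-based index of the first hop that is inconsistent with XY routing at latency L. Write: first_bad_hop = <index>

first_bad_hop = 4

hop 1: step (-1,+0), +1 cyc — ok
hop 2: step (-1,+0), +1 cyc — ok
hop 3: step (+0,-1), +1 cyc — ok
hop 4: step (+0,-1), +0 cyc — BAD: Δcyc=0≠L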